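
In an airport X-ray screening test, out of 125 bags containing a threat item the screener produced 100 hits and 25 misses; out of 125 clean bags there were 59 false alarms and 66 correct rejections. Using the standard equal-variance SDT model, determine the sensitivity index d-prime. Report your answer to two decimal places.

H = 100/125 = 0.8000
FA = 59/125 = 0.4720
Φ⁻¹(H) = 0.8416
Φ⁻¹(FA) = -0.0702
d' = z(H) − z(FA) = 0.8416 − (-0.0702) = 0.9118

d-prime = 0.91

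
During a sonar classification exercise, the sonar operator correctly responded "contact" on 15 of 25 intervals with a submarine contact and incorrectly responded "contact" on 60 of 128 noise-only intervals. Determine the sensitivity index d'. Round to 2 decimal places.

d' = 0.33

H = 15/25 = 0.6000
FA = 60/128 = 0.4688
Φ⁻¹(H) = 0.253
Φ⁻¹(FA) = -0.078
d' = z(H) − z(FA) = 0.253 − (-0.078) = 0.331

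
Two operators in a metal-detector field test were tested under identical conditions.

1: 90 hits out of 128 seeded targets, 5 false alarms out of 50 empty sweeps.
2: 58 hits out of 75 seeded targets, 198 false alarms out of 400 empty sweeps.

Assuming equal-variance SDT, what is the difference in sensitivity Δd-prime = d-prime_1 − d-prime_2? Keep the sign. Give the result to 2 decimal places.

1: z(0.7031) = 0.533, z(0.1000) = -1.282, d' = 1.815
2: z(0.7733) = 0.750, z(0.4950) = -0.013, d' = 0.763
Δd' = d'_1 − d'_2 = 1.815 − 0.763 = 1.052
1 has the higher sensitivity.

Δd-prime = 1.05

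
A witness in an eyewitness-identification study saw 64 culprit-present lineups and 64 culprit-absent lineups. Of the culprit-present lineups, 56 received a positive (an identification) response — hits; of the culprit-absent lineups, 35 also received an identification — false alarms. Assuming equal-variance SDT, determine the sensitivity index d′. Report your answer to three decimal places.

d′ = 1.033

H = 56/64 = 0.8750
FA = 35/64 = 0.5469
z(0.8750) = 1.1503, z(0.5469) = 0.1178
d' = z(H) − z(FA) = 1.1503 − 0.1178 = 1.0325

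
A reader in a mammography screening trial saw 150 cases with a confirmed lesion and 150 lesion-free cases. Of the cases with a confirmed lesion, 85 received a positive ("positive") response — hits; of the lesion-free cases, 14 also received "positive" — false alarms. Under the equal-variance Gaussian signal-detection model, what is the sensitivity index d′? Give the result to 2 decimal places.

H = 85/150 = 0.5667
FA = 14/150 = 0.0933
z(H) = z(0.5667) = 0.168
z(FA) = z(0.0933) = -1.321
d' = z(H) − z(FA) = 0.168 − (-1.321) = 1.489

d′ = 1.49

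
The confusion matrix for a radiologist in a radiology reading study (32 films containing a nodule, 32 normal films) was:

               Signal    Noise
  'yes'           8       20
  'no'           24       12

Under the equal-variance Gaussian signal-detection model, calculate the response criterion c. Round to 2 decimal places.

c = 0.18

H = 8/32 = 0.2500
FA = 20/32 = 0.6250
z(0.2500) = -0.674, z(0.6250) = 0.319
c = −½·[z(H) + z(FA)] = −0.5 × (-0.674 + 0.319) = 0.1775
c > 0: the radiologist has a conservative response bias.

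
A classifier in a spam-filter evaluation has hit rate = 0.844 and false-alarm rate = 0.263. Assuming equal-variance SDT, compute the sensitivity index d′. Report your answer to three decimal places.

z(0.844) = 1.0110, z(0.263) = -0.6341
d' = z(H) − z(FA) = 1.0110 − (-0.6341) = 1.6451

d′ = 1.645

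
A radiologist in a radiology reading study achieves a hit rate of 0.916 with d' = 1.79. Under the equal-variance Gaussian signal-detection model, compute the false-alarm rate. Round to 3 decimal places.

false-alarm rate = 0.340

z(hit rate) = z(0.916) = 1.3787
z(FA) = z(H) − d' = 1.3787 − 1.79 = -0.4113
false-alarm rate = Φ(-0.4113) = 0.3404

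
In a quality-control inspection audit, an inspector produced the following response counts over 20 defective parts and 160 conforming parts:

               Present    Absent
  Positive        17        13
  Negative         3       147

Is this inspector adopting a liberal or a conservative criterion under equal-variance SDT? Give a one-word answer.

z(H) = 1.036, z(FA) = -1.397
c = −½·(z(H) + z(FA)) = 0.1805
c > 0 → conservative criterion (biased toward responding “no”).

conservative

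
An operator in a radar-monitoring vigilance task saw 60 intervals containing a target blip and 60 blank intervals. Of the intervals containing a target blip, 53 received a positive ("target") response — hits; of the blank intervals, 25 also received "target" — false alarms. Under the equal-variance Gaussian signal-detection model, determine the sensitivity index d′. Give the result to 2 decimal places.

d′ = 1.40

H = 53/60 = 0.8833
FA = 25/60 = 0.4167
z(H) = z(0.8833) = 1.192
z(FA) = z(0.4167) = -0.210
d' = z(H) − z(FA) = 1.192 − (-0.210) = 1.402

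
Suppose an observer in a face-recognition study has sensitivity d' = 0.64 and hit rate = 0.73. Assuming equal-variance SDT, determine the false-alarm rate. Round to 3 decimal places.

false-alarm rate = 0.489

z(hit rate) = z(0.73) = 0.6128
z(FA) = z(H) − d' = 0.6128 − 0.64 = -0.0272
false-alarm rate = Φ(-0.0272) = 0.4892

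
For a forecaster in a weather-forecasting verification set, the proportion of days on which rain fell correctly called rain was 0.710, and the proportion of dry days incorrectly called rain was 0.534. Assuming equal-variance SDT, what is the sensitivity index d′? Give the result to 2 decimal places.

z(H) = z(0.710) = 0.553
z(FA) = z(0.534) = 0.085
d' = z(H) − z(FA) = 0.553 − 0.085 = 0.468

d′ = 0.47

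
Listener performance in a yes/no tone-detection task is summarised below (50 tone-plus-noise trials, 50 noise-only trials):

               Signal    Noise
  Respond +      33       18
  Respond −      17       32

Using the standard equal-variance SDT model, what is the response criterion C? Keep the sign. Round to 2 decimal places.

C = -0.03

H = 33/50 = 0.6600
FA = 18/50 = 0.3600
z(H) = 0.412
z(FA) = -0.358
c = −½·[z(H) + z(FA)] = −0.5 × (0.412 + (-0.358)) = -0.027
c < 0: the listener has a liberal response bias.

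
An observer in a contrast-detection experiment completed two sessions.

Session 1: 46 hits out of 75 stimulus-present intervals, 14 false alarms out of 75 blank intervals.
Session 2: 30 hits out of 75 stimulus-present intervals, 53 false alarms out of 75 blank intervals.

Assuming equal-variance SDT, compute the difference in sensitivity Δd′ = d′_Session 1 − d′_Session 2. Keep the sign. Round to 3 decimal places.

Δd′ = 1.975

Session 1: z(0.6133) = 0.2879, z(0.1867) = -0.8901, d' = 1.1780
Session 2: z(0.4000) = -0.2533, z(0.7067) = 0.5438, d' = -0.7971
Δd' = d'_Session 1 − d'_Session 2 = 1.1780 − (-0.7971) = 1.9751
Session 1 has the higher sensitivity.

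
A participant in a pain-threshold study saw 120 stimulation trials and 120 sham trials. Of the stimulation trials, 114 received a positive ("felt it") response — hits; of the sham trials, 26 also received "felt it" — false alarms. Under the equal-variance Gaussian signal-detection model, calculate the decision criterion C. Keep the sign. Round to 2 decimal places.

H = 114/120 = 0.9500
FA = 26/120 = 0.2167
z(H) = z(0.9500) = 1.6449
z(FA) = z(0.2167) = -0.7834
c = −½·[z(H) + z(FA)] = −0.5 × (1.6449 + (-0.7834)) = -0.43075

C = -0.43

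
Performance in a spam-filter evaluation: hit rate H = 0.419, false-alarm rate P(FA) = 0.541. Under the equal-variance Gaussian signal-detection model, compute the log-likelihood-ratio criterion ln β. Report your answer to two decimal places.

ln β = -0.02

z(H) = -0.204
z(FA) = 0.103
ln β = −½·[z(H)² − z(FA)²] = −0.5 × (0.042 − 0.011) = -0.0155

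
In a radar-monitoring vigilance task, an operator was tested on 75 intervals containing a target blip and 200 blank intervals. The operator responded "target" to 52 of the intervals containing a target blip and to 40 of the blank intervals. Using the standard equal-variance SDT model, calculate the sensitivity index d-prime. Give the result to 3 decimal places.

d-prime = 1.347

H = 52/75 = 0.6933
FA = 40/200 = 0.2000
Φ⁻¹(0.6933) = 0.5052, Φ⁻¹(0.2000) = -0.8416
d' = z(H) − z(FA) = 0.5052 − (-0.8416) = 1.3468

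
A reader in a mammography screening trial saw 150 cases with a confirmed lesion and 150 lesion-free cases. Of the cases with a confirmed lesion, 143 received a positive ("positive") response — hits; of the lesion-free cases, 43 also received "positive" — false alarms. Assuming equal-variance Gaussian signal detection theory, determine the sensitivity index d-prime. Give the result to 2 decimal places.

d-prime = 2.24

H = 143/150 = 0.9533
FA = 43/150 = 0.2867
Φ⁻¹(H) = 1.6777
Φ⁻¹(FA) = -0.5631
d' = z(H) − z(FA) = 1.6777 − (-0.5631) = 2.2408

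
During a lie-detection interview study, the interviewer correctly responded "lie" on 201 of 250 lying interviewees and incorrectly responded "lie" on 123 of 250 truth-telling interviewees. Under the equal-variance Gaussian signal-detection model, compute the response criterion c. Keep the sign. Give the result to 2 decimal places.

c = -0.42

H = 201/250 = 0.8040
FA = 123/250 = 0.4920
z(H) = 0.8560
z(FA) = -0.0201
c = −½·[z(H) + z(FA)] = −0.5 × (0.8560 + (-0.0201)) = -0.41795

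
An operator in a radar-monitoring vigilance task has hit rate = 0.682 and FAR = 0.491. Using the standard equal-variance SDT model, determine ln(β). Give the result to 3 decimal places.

ln β = -0.112

Φ⁻¹(H) = Φ⁻¹(0.682) = 0.4733
Φ⁻¹(FA) = Φ⁻¹(0.491) = -0.0226
ln β = −½·[z(H)² − z(FA)²] = −0.5 × (0.2240 − 0.0005) = -0.11175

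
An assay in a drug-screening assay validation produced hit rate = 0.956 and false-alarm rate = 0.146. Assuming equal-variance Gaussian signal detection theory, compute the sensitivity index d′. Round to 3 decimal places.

z(0.956) = 1.7060, z(0.146) = -1.0537
d' = z(H) − z(FA) = 1.7060 − (-1.0537) = 2.7597

d′ = 2.760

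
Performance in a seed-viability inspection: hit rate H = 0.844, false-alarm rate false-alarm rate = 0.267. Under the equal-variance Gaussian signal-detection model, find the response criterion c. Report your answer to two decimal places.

Φ⁻¹(H) = 1.011
Φ⁻¹(FA) = -0.622
c = −½·[z(H) + z(FA)] = −0.5 × (1.011 + (-0.622)) = -0.1945

c = -0.19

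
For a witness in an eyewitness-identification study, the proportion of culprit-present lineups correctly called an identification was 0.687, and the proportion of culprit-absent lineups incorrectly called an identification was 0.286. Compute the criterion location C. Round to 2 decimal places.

z(H) = 0.487
z(FA) = -0.565
c = −½·[z(H) + z(FA)] = −0.5 × (0.487 + (-0.565)) = 0.039
c > 0: the witness has a conservative response bias.

C = 0.04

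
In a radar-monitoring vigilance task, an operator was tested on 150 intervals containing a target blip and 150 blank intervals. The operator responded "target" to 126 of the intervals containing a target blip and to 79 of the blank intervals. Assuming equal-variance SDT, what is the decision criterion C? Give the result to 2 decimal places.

H = 126/150 = 0.8400
FA = 79/150 = 0.5267
Φ⁻¹(0.8400) = 0.994, Φ⁻¹(0.5267) = 0.067
c = −½·[z(H) + z(FA)] = −0.5 × (0.994 + 0.067) = -0.5305
c < 0: the operator has a liberal response bias.

C = -0.53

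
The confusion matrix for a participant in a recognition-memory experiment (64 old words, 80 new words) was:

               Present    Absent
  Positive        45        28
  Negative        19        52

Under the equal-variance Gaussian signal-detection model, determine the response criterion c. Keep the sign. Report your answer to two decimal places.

H = 45/64 = 0.7031
FA = 28/80 = 0.3500
Φ⁻¹(H) = 0.5333
Φ⁻¹(FA) = -0.3853
c = −½·[z(H) + z(FA)] = −0.5 × (0.5333 + (-0.3853)) = -0.0740

c = -0.07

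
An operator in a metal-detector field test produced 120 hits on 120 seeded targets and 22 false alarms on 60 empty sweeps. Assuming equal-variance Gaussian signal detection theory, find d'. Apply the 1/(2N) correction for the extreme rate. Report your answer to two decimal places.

d' = 2.98

The hit rate is 120/120 = 1, so apply the 1/(2N) correction: H → 1 − 1/(2·120) = 0.99583.
z(H) = z(0.99583) = 2.638
z(FA) = z(0.36667) = -0.341
d' = 2.638 − (-0.341) = 2.979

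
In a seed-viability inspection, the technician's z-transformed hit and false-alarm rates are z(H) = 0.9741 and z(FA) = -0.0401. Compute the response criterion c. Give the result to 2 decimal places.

c = -0.47

c = −½·[z(H) + z(FA)] = −½·(0.9741 + (-0.0401)) = -0.4670
c < 0: the technician has a liberal response bias.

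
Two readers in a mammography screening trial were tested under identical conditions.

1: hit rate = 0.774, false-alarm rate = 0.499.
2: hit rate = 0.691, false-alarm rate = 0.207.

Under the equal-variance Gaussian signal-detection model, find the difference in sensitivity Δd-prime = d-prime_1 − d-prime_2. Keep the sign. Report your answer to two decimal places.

Δd-prime = -0.56

1: z(0.774) = 0.752, z(0.499) = -0.003, d' = 0.755
2: z(0.691) = 0.499, z(0.207) = -0.817, d' = 1.316
Δd' = d'_1 − d'_2 = 0.755 − 1.316 = -0.561
2 has the higher sensitivity.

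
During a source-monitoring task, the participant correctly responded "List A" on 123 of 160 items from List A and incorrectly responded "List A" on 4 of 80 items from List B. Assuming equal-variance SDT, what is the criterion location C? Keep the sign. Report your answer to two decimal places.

C = 0.46

H = 123/160 = 0.7688
FA = 4/80 = 0.0500
z(0.7688) = 0.735, z(0.0500) = -1.645
c = −½·[z(H) + z(FA)] = −0.5 × (0.735 + (-1.645)) = 0.455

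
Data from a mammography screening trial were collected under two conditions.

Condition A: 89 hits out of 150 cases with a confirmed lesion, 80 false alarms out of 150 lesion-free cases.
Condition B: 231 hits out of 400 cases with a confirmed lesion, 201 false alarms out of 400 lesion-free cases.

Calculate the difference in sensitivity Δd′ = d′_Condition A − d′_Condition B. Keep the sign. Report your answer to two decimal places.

Δd′ = -0.04

Condition A: z(0.5933) = 0.236, z(0.5333) = 0.084, d' = 0.152
Condition B: z(0.5775) = 0.196, z(0.5025) = 0.006, d' = 0.190
Δd' = d'_Condition A − d'_Condition B = 0.152 − 0.190 = -0.038
Condition B has the higher sensitivity.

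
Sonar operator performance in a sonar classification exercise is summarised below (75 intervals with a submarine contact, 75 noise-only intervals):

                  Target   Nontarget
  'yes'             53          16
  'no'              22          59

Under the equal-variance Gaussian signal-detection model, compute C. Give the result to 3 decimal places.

C = 0.126

H = 53/75 = 0.7067
FA = 16/75 = 0.2133
Φ⁻¹(H) = Φ⁻¹(0.7067) = 0.5438
Φ⁻¹(FA) = Φ⁻¹(0.2133) = -0.7950
c = −½·[z(H) + z(FA)] = −0.5 × (0.5438 + (-0.7950)) = 0.1256
c > 0: the sonar operator has a conservative response bias.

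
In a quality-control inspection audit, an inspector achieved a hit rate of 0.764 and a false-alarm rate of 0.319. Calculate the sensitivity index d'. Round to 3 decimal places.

d' = 1.190

z(H) = z(0.764) = 0.7192
z(FA) = z(0.319) = -0.4705
d' = z(H) − z(FA) = 0.7192 − (-0.4705) = 1.1897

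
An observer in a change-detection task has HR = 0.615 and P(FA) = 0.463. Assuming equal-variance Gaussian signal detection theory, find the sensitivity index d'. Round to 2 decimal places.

d' = 0.39

z(H) = z(0.615) = 0.292
z(FA) = z(0.463) = -0.093
d' = z(H) − z(FA) = 0.292 − (-0.093) = 0.385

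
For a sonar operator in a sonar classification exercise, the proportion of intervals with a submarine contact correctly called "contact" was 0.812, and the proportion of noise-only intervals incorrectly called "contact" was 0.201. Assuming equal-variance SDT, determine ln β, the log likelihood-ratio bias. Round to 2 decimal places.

z(H) = z(0.812) = 0.885
z(FA) = z(0.201) = -0.838
ln β = −½·[z(H)² − z(FA)²] = −0.5 × (0.783 − 0.702) = -0.0405

ln β = -0.04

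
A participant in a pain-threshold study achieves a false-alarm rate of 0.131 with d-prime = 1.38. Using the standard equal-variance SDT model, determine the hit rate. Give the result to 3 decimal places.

z(false-alarm rate) = z(0.131) = -1.1217
z(H) = z(FA) + d' = -1.1217 + 1.38 = 0.2583
hit rate = Φ(0.2583) = 0.6019

hit rate = 0.602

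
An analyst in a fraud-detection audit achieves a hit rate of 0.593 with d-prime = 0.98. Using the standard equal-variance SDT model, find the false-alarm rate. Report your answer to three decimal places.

false-alarm rate = 0.228

z(hit rate) = z(0.593) = 0.2353
z(FA) = z(H) − d' = 0.2353 − 0.98 = -0.7447
false-alarm rate = Φ(-0.7447) = 0.2282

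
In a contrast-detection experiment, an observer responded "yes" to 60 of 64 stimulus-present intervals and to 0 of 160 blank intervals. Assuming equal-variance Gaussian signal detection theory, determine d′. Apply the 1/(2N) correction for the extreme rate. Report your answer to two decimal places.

The false-alarm rate is 0/160 = 0, so apply the 1/(2N) correction: FA → 1/(2·160) = 0.00313.
z(H) = z(0.93750) = 1.534
z(FA) = z(0.00313) = -2.734
d' = 1.534 − (-2.734) = 4.268

d′ = 4.27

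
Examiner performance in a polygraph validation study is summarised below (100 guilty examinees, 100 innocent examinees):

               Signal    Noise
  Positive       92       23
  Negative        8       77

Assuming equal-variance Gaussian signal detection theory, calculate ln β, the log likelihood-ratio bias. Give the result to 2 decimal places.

ln β = -0.71

H = 92/100 = 0.9200
FA = 23/100 = 0.2300
Φ⁻¹(H) = Φ⁻¹(0.9200) = 1.405
Φ⁻¹(FA) = Φ⁻¹(0.2300) = -0.739
ln β = −½·[z(H)² − z(FA)²] = −0.5 × (1.974 − 0.546) = -0.714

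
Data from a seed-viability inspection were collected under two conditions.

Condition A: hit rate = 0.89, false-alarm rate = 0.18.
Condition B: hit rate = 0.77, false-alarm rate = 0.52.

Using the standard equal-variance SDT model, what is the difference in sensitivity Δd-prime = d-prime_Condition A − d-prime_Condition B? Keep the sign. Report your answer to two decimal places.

Condition A: z(0.89) = 1.227, z(0.18) = -0.915, d' = 2.142
Condition B: z(0.77) = 0.739, z(0.52) = 0.050, d' = 0.689
Δd' = d'_Condition A − d'_Condition B = 2.142 − 0.689 = 1.453
Condition A has the higher sensitivity.

Δd-prime = 1.45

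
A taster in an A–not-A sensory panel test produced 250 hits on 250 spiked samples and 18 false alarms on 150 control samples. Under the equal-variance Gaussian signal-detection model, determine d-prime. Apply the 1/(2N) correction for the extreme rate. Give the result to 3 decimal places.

The hit rate is 250/250 = 1, so apply the 1/(2N) correction: H → 1 − 1/(2·250) = 0.99800.
z(H) = z(0.99800) = 2.8782
z(FA) = z(0.12000) = -1.1750
d' = 2.8782 − (-1.1750) = 4.0532

d-prime = 4.053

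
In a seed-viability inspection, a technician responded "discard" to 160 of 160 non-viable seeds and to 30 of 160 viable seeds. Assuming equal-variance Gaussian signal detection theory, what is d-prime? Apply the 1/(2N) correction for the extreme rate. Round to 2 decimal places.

d-prime = 3.62

The hit rate is 160/160 = 1, so apply the 1/(2N) correction: H → 1 − 1/(2·160) = 0.99687.
z(H) = z(0.99687) = 2.734
z(FA) = z(0.18750) = -0.887
d' = 2.734 − (-0.887) = 3.621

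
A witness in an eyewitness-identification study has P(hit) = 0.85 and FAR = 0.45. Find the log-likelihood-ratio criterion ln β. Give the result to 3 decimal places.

ln β = -0.529

Φ⁻¹(0.85) = 1.0364, Φ⁻¹(0.45) = -0.1257
ln β = −½·[z(H)² − z(FA)²] = −0.5 × (1.0741 − 0.0158) = -0.52915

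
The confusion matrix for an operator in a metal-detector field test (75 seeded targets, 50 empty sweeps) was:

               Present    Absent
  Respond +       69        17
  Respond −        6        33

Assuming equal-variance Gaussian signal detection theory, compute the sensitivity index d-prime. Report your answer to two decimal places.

d-prime = 1.82

H = 69/75 = 0.9200
FA = 17/50 = 0.3400
z(0.9200) = 1.405, z(0.3400) = -0.412
d' = z(H) − z(FA) = 1.405 − (-0.412) = 1.817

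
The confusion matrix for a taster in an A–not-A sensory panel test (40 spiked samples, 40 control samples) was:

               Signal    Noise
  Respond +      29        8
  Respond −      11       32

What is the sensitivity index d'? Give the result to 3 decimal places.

d' = 1.439

H = 29/40 = 0.7250
FA = 8/40 = 0.2000
z(H) = 0.5978
z(FA) = -0.8416
d' = z(H) − z(FA) = 0.5978 − (-0.8416) = 1.4394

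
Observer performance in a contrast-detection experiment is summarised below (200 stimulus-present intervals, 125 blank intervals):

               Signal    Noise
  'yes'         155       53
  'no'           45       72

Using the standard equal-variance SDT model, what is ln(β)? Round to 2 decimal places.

ln β = -0.27

H = 155/200 = 0.7750
FA = 53/125 = 0.4240
Φ⁻¹(0.7750) = 0.755, Φ⁻¹(0.4240) = -0.192
ln β = −½·[z(H)² − z(FA)²] = −0.5 × (0.570 − 0.037) = -0.2665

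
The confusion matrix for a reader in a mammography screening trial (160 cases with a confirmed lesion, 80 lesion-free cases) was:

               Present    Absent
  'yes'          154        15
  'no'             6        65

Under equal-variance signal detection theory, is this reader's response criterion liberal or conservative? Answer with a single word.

liberal

z(H) = 1.780, z(FA) = -0.887
c = −½·(z(H) + z(FA)) = -0.4465
c < 0 → liberal criterion (biased toward responding “yes”).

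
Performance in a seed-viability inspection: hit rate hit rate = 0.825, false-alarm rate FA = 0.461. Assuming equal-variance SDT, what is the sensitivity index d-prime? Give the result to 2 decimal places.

z(H) = z(0.825) = 0.9346
z(FA) = z(0.461) = -0.0979
d' = z(H) − z(FA) = 0.9346 − (-0.0979) = 1.0325

d-prime = 1.03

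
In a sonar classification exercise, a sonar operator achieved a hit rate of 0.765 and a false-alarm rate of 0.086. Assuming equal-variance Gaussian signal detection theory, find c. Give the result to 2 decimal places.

c = 0.32

z(H) = z(0.765) = 0.7225
z(FA) = z(0.086) = -1.3658
c = −½·[z(H) + z(FA)] = −0.5 × (0.7225 + (-1.3658)) = 0.32165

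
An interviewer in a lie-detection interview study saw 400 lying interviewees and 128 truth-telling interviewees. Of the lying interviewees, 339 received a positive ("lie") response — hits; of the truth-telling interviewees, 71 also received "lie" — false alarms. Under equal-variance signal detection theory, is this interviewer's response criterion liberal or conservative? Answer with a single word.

liberal

z(H) = 1.026, z(FA) = 0.138
c = −½·(z(H) + z(FA)) = -0.582
c < 0 → liberal criterion (biased toward responding “yes”).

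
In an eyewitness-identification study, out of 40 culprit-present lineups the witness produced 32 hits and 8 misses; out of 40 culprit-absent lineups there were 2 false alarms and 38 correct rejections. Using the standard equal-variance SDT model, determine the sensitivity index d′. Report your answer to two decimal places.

H = 32/40 = 0.8000
FA = 2/40 = 0.0500
z(H) = z(0.8000) = 0.8416
z(FA) = z(0.0500) = -1.6449
d' = z(H) − z(FA) = 0.8416 − (-1.6449) = 2.4865

d′ = 2.49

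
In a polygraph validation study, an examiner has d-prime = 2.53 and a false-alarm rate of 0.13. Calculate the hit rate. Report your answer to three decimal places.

hit rate = 0.920

z(false-alarm rate) = z(0.13) = -1.1264
z(H) = z(FA) + d' = -1.1264 + 2.53 = 1.4036
hit rate = Φ(1.4036) = 0.9198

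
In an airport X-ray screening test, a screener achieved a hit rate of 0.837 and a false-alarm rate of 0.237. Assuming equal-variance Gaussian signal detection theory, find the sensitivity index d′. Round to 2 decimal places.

d′ = 1.70

z(H) = z(0.837) = 0.9822
z(FA) = z(0.237) = -0.7160
d' = z(H) − z(FA) = 0.9822 − (-0.7160) = 1.6982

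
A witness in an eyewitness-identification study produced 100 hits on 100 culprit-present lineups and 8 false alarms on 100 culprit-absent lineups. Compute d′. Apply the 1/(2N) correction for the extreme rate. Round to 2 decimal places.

The hit rate is 100/100 = 1, so apply the 1/(2N) correction: H → 1 − 1/(2·100) = 0.99500.
z(H) = z(0.99500) = 2.576
z(FA) = z(0.08000) = -1.405
d' = 2.576 − (-1.405) = 3.981

d′ = 3.98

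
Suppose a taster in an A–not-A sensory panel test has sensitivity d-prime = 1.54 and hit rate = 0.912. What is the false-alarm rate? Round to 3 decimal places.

z(hit rate) = z(0.912) = 1.3532
z(FA) = z(H) − d' = 1.3532 − 1.54 = -0.1868
false-alarm rate = Φ(-0.1868) = 0.4259

false-alarm rate = 0.426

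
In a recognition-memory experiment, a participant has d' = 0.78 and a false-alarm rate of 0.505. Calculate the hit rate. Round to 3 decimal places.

z(false-alarm rate) = z(0.505) = 0.0125
z(H) = z(FA) + d' = 0.0125 + 0.78 = 0.7925
hit rate = Φ(0.7925) = 0.7860

hit rate = 0.786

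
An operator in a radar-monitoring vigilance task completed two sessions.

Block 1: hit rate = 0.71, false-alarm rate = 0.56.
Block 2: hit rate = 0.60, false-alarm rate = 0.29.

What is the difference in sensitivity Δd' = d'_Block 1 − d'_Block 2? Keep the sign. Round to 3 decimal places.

Δd' = -0.404

Block 1: z(0.71) = 0.5534, z(0.56) = 0.1510, d' = 0.4024
Block 2: z(0.60) = 0.2533, z(0.29) = -0.5534, d' = 0.8067
Δd' = d'_Block 1 − d'_Block 2 = 0.4024 − 0.8067 = -0.4043
Block 2 has the higher sensitivity.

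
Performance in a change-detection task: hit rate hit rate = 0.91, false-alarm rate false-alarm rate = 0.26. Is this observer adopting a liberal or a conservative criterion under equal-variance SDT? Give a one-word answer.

liberal

z(H) = 1.341, z(FA) = -0.643
c = −½·(z(H) + z(FA)) = -0.349
c < 0 → liberal criterion (biased toward responding “yes”).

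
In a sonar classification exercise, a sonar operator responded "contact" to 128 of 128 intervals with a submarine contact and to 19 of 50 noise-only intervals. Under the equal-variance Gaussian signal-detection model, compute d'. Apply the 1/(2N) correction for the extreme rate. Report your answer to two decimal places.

d' = 2.97

The hit rate is 128/128 = 1, so apply the 1/(2N) correction: H → 1 − 1/(2·128) = 0.99609.
z(H) = z(0.99609) = 2.660
z(FA) = z(0.38000) = -0.305
d' = 2.660 − (-0.305) = 2.965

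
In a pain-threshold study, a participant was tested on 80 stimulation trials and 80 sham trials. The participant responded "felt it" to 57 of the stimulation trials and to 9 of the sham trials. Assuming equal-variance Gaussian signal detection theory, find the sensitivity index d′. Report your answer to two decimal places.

d′ = 1.77

H = 57/80 = 0.7125
FA = 9/80 = 0.1125
z(H) = z(0.7125) = 0.561
z(FA) = z(0.1125) = -1.213
d' = z(H) − z(FA) = 0.561 − (-1.213) = 1.774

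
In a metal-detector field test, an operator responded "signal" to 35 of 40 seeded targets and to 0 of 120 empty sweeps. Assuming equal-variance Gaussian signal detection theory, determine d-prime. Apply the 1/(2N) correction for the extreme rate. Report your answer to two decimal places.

d-prime = 3.79

The false-alarm rate is 0/120 = 0, so apply the 1/(2N) correction: FA → 1/(2·120) = 0.00417.
z(H) = z(0.87500) = 1.150
z(FA) = z(0.00417) = -2.638
d' = 1.150 − (-2.638) = 3.788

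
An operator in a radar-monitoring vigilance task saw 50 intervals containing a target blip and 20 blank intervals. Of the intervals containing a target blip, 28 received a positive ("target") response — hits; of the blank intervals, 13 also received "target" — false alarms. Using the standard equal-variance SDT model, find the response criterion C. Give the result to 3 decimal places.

H = 28/50 = 0.5600
FA = 13/20 = 0.6500
z(0.5600) = 0.1510, z(0.6500) = 0.3853
c = −½·[z(H) + z(FA)] = −0.5 × (0.1510 + 0.3853) = -0.26815

C = -0.268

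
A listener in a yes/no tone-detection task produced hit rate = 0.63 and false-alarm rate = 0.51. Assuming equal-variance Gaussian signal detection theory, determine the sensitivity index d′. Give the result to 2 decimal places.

Φ⁻¹(0.63) = 0.332, Φ⁻¹(0.51) = 0.025
d' = z(H) − z(FA) = 0.332 − 0.025 = 0.307

d′ = 0.31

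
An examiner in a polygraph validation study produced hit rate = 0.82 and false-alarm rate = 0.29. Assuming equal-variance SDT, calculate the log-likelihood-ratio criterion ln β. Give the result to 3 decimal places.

ln β = -0.266

Φ⁻¹(H) = Φ⁻¹(0.82) = 0.9154
Φ⁻¹(FA) = Φ⁻¹(0.29) = -0.5534
ln β = −½·[z(H)² − z(FA)²] = −0.5 × (0.8380 − 0.3063) = -0.26585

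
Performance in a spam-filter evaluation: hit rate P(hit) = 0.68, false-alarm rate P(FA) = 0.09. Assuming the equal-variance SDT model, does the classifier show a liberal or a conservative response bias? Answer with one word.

conservative

z(H) = 0.468, z(FA) = -1.341
c = −½·(z(H) + z(FA)) = 0.4365
c > 0 → conservative criterion (biased toward responding “no”).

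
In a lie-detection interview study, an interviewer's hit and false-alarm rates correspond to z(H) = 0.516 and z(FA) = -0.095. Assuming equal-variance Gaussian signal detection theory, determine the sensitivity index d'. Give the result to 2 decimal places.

d' = z(H) − z(FA) = 0.516 − (-0.095) = 0.611

d' = 0.61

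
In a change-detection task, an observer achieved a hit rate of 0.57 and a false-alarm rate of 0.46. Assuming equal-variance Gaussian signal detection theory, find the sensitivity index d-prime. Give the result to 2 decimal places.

z(0.57) = 0.176, z(0.46) = -0.100
d' = z(H) − z(FA) = 0.176 − (-0.100) = 0.276

d-prime = 0.28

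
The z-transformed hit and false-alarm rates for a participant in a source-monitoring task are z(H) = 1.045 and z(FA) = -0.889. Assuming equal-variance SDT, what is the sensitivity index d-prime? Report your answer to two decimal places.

d-prime = 1.93

d' = z(H) − z(FA) = 1.045 − (-0.889) = 1.934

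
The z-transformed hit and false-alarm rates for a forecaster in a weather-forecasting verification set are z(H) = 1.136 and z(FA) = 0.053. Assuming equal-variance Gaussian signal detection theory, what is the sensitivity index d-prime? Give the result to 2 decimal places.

d-prime = 1.08

d' = z(H) − z(FA) = 1.136 − 0.053 = 1.083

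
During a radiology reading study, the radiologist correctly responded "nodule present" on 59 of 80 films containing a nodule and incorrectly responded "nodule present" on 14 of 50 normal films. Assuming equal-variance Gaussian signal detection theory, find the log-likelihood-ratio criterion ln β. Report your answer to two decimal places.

ln β = -0.03

H = 59/80 = 0.7375
FA = 14/50 = 0.2800
Φ⁻¹(H) = Φ⁻¹(0.7375) = 0.636
Φ⁻¹(FA) = Φ⁻¹(0.2800) = -0.583
ln β = −½·[z(H)² − z(FA)²] = −0.5 × (0.404 − 0.340) = -0.032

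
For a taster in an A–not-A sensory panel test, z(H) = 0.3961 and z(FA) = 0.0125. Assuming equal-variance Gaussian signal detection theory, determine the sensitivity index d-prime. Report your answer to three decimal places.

d' = z(H) − z(FA) = 0.3961 − 0.0125 = 0.3836

d-prime = 0.384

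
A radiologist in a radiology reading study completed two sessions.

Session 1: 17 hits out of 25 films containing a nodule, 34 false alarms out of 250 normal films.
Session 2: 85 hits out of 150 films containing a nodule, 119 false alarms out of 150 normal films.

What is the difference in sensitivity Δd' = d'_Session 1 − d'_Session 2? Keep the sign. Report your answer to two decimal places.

Session 1: z(0.6800) = 0.468, z(0.1360) = -1.098, d' = 1.566
Session 2: z(0.5667) = 0.168, z(0.7933) = 0.818, d' = -0.650
Δd' = d'_Session 1 − d'_Session 2 = 1.566 − (-0.650) = 2.216
Session 1 has the higher sensitivity.

Δd' = 2.22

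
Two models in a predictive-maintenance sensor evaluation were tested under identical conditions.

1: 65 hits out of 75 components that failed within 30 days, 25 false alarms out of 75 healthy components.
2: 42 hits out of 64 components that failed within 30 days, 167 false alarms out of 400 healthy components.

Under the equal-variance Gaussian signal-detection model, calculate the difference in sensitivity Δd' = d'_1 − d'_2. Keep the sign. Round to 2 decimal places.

Δd' = 0.93

1: z(0.8667) = 1.111, z(0.3333) = -0.431, d' = 1.542
2: z(0.6562) = 0.402, z(0.4175) = -0.208, d' = 0.610
Δd' = d'_1 − d'_2 = 1.542 − 0.610 = 0.932
1 has the higher sensitivity.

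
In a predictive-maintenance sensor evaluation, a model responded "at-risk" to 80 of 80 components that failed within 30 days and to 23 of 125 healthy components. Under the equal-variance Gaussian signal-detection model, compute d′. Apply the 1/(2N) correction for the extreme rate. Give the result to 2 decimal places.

The hit rate is 80/80 = 1, so apply the 1/(2N) correction: H → 1 − 1/(2·80) = 0.99375.
z(H) = z(0.99375) = 2.498
z(FA) = z(0.18400) = -0.900
d' = 2.498 − (-0.900) = 3.398

d′ = 3.40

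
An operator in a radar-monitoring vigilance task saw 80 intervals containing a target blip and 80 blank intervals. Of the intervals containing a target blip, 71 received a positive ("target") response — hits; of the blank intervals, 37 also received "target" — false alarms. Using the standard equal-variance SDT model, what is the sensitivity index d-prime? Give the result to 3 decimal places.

H = 71/80 = 0.8875
FA = 37/80 = 0.4625
Φ⁻¹(H) = Φ⁻¹(0.8875) = 1.2133
Φ⁻¹(FA) = Φ⁻¹(0.4625) = -0.0941
d' = z(H) − z(FA) = 1.2133 − (-0.0941) = 1.3074

d-prime = 1.307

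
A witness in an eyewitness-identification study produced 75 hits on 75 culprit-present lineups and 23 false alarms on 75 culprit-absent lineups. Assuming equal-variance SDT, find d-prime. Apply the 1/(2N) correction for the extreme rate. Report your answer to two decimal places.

The hit rate is 75/75 = 1, so apply the 1/(2N) correction: H → 1 − 1/(2·75) = 0.99333.
z(H) = z(0.99333) = 2.475
z(FA) = z(0.30667) = -0.505
d' = 2.475 − (-0.505) = 2.980

d-prime = 2.98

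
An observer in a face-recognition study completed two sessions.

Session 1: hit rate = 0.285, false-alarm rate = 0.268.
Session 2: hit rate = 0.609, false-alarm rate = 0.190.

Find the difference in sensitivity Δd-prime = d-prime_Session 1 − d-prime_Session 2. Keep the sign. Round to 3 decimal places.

Δd-prime = -1.104

Session 1: z(0.285) = -0.5681, z(0.268) = -0.6189, d' = 0.0508
Session 2: z(0.609) = 0.2767, z(0.190) = -0.8779, d' = 1.1546
Δd' = d'_Session 1 − d'_Session 2 = 0.0508 − 1.1546 = -1.1038
Session 2 has the higher sensitivity.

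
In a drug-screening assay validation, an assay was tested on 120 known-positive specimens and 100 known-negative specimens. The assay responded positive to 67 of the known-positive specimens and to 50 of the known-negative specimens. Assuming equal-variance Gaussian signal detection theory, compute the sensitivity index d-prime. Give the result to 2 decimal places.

d-prime = 0.15

H = 67/120 = 0.5583
FA = 50/100 = 0.5000
Φ⁻¹(0.5583) = 0.1467, Φ⁻¹(0.5000) = 0.0000
d' = z(H) − z(FA) = 0.1467 − 0.0000 = 0.1467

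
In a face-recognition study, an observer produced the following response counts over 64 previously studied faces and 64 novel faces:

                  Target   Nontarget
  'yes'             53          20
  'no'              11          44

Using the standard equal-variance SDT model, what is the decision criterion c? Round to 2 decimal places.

c = -0.23

H = 53/64 = 0.8281
FA = 20/64 = 0.3125
Φ⁻¹(H) = Φ⁻¹(0.8281) = 0.947
Φ⁻¹(FA) = Φ⁻¹(0.3125) = -0.489
c = −½·[z(H) + z(FA)] = −0.5 × (0.947 + (-0.489)) = -0.229
c < 0: the observer has a liberal response bias.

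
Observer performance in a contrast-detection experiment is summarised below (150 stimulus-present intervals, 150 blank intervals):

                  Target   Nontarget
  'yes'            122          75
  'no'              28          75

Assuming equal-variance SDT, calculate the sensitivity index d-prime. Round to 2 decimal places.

H = 122/150 = 0.8133
FA = 75/150 = 0.5000
Φ⁻¹(H) = Φ⁻¹(0.8133) = 0.890
Φ⁻¹(FA) = Φ⁻¹(0.5000) = 0.000
d' = z(H) − z(FA) = 0.890 − 0.000 = 0.890

d-prime = 0.89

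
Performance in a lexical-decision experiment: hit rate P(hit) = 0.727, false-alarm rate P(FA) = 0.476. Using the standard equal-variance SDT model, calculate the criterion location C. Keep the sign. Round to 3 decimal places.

z(H) = 0.6038
z(FA) = -0.0602
c = −½·[z(H) + z(FA)] = −0.5 × (0.6038 + (-0.0602)) = -0.2718

C = -0.272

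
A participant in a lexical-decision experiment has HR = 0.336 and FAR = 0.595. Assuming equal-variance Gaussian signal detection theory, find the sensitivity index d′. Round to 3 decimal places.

Φ⁻¹(H) = -0.4234
Φ⁻¹(FA) = 0.2404
d' = z(H) − z(FA) = -0.4234 − 0.2404 = -0.6638

d′ = -0.664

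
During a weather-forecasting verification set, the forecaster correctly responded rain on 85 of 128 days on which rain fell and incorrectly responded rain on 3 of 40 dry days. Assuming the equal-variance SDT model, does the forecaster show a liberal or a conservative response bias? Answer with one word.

conservative

z(H) = 0.424, z(FA) = -1.440
c = −½·(z(H) + z(FA)) = 0.508
c > 0 → conservative criterion (biased toward responding “no”).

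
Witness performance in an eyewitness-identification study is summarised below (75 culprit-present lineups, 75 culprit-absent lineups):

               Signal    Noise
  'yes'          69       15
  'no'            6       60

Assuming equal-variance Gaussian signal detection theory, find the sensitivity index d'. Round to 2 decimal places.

H = 69/75 = 0.9200
FA = 15/75 = 0.2000
z(H) = 1.405
z(FA) = -0.842
d' = z(H) − z(FA) = 1.405 − (-0.842) = 2.247

d' = 2.25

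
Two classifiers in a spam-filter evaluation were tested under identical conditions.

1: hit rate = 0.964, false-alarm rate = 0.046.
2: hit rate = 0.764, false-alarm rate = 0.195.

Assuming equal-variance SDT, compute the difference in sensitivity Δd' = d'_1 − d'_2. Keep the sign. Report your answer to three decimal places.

1: z(0.964) = 1.7991, z(0.046) = -1.6849, d' = 3.4840
2: z(0.764) = 0.7192, z(0.195) = -0.8596, d' = 1.5788
Δd' = d'_1 − d'_2 = 3.4840 − 1.5788 = 1.9052
1 has the higher sensitivity.

Δd' = 1.905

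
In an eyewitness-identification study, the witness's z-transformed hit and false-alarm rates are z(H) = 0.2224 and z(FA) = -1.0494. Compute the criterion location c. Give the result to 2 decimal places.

c = 0.41

c = −½·[z(H) + z(FA)] = −½·(0.2224 + (-1.0494)) = 0.4135
c > 0: the witness has a conservative response bias.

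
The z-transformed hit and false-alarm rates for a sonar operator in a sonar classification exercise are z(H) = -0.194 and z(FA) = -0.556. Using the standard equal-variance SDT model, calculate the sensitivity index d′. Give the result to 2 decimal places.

d′ = 0.36

d' = z(H) − z(FA) = -0.194 − (-0.556) = 0.362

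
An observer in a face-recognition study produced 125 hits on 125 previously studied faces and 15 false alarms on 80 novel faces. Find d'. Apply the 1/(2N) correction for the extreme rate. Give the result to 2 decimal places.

The hit rate is 125/125 = 1, so apply the 1/(2N) correction: H → 1 − 1/(2·125) = 0.99600.
z(H) = z(0.99600) = 2.652
z(FA) = z(0.18750) = -0.887
d' = 2.652 − (-0.887) = 3.539

d' = 3.54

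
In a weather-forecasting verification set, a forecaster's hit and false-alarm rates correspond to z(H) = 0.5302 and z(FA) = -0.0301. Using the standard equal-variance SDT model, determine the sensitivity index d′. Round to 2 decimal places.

d′ = 0.56

d' = z(H) − z(FA) = 0.5302 − (-0.0301) = 0.5603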